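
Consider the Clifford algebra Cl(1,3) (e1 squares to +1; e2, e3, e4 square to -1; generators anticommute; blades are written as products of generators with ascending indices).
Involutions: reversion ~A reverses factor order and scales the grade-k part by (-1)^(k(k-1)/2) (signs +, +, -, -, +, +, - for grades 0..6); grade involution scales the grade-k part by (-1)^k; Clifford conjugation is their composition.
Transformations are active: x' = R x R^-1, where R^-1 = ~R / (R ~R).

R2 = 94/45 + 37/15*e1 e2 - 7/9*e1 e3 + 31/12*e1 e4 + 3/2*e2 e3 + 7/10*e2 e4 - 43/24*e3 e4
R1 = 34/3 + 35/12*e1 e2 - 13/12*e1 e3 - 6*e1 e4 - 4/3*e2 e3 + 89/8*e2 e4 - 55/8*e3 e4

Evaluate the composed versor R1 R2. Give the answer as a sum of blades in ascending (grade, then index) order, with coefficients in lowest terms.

Distribute over the grade parts of R1 (each basis-blade product reordered to ascending indices, repeated generators contracted through their squares):
<R1>_0 (= 34/3) R2 = 3196/135 + 1258/45*e1 e2 - 238/27*e1 e3 + 527/18*e1 e4 + 17*e2 e3 + 119/15*e2 e4 - 731/36*e3 e4
<R1>_2 (= 35/12*e1 e2 - 13/12*e1 e3 - 6*e1 e4 - 4/3*e2 e3 + 89/8*e2 e4 - 55/8*e3 e4) R2 = -220909/8640 - 42493/1440*e1 e2 + 80281/4320*e1 e3 + 7811/480*e1 e4 - 52729/2880*e2 e3 - 4247/360*e2 e4 - 1471/60*e3 e4 - 36313/1440*e1 e2 e3 e4
Summing the partial products and collecting blades:
Answer: -1091/576 - 2237/1440*e1 e2 + 1563/160*e1 e3 + 65593/1440*e1 e4 - 3769/2880*e2 e3 - 1391/360*e2 e4 - 2017/45*e3 e4 - 36313/1440*e1 e2 e3 e4


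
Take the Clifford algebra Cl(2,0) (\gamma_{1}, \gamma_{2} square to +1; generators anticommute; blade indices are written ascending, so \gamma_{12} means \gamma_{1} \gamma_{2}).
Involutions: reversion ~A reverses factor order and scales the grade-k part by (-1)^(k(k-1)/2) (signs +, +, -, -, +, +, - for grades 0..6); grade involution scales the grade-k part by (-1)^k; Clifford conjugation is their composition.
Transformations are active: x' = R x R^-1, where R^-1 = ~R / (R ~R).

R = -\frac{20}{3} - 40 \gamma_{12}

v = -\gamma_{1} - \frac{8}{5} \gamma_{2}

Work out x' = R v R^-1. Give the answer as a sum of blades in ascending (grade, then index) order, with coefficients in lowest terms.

~R = -\frac{20}{3} + 40 \gamma_{12}, and R ~R = \frac{14800}{9}, so R^-1 = ~R / (\frac{14800}{9}).
R v = \frac{212}{3} \gamma_{1} - \frac{88}{3} \gamma_{2}
Answer: \frac{79}{185} \gamma_{1} + \frac{68}{37} \gamma_{2}


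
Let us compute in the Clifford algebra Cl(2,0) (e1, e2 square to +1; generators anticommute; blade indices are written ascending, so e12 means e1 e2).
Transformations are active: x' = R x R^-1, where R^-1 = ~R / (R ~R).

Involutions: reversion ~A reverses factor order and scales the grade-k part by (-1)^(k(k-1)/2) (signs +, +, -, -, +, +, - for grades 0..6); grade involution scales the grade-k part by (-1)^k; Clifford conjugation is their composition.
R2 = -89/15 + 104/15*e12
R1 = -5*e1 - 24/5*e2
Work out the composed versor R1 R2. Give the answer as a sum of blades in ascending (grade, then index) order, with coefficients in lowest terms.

Distribute over the terms of R1 (each basis-blade product reordered to ascending indices, repeated generators contracted through their squares):
(-5*e1) R2 = 89/3*e1 - 104/3*e2
(-24/5*e2) R2 = 832/25*e1 + 712/25*e2
Summing the partial products and collecting blades:
Answer: 4721/75*e1 - 464/75*e2


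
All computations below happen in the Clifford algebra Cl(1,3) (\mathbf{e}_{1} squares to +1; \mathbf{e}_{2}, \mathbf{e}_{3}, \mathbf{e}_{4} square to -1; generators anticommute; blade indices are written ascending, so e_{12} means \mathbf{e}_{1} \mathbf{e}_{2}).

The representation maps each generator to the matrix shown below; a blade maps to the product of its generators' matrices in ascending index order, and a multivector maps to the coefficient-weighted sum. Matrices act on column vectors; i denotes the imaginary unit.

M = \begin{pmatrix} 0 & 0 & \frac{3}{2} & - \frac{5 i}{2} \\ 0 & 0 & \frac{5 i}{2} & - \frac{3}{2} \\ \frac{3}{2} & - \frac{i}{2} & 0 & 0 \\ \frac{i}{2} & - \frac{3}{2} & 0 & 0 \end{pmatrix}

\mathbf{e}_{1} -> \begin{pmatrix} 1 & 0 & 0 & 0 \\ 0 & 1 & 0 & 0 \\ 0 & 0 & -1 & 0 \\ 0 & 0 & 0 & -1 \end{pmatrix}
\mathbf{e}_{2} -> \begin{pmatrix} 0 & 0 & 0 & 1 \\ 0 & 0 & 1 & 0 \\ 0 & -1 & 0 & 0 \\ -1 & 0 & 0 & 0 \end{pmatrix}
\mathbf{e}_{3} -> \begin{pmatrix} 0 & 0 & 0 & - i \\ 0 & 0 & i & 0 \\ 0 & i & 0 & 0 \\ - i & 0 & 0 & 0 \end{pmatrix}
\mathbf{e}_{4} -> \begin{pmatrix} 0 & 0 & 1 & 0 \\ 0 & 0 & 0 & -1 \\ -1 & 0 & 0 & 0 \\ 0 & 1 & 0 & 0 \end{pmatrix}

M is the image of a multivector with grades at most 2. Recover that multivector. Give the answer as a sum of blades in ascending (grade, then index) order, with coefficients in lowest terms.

Method: the blade images are trace-orthogonal — tr(rho(e_A) rho(e_B)^-1) = 4 if A = B and 0 otherwise — and rho(e_A)^-1 = (e_A)^2 * rho(e_A) with (e_A)^2 = +1 or -1, so the coefficient of e_A in the preimage is (e_A)^2 * tr(M rho(e_A))/4.
Nonzero projections over blades of grade <= 2: e_{3}: (e_{3})^2 = -1, tr(M rho(e_{3})) = -4, coefficient 1; e_{13}: (e_{13})^2 = +1, tr(M rho(e_{13})) = 6, coefficient \frac{3}{2}; e_{14}: (e_{14})^2 = +1, tr(M rho(e_{14})) = 6, coefficient \frac{3}{2}. Every other blade of grade <= 2 projects to 0.
Answer: e_{3} + \frac{3}{2} e_{13} + \frac{3}{2} e_{14}


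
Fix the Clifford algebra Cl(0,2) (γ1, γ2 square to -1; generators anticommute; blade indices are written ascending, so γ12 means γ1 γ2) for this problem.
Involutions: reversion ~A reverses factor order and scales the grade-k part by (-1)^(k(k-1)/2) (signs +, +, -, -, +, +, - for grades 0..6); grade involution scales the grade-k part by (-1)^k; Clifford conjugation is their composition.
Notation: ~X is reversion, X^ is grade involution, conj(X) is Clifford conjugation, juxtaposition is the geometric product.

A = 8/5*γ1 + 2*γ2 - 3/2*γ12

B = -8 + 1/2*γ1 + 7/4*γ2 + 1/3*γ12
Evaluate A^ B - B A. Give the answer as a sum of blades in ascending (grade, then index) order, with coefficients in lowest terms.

first term: 24/5 + 1771/120*γ1 + 947/60*γ2 + 51/5*γ12
second term: -19/5 - 1931/120*γ1 - 883/60*γ2 + 51/5*γ12
Answer: 43/5 + 617/20*γ1 + 61/2*γ2


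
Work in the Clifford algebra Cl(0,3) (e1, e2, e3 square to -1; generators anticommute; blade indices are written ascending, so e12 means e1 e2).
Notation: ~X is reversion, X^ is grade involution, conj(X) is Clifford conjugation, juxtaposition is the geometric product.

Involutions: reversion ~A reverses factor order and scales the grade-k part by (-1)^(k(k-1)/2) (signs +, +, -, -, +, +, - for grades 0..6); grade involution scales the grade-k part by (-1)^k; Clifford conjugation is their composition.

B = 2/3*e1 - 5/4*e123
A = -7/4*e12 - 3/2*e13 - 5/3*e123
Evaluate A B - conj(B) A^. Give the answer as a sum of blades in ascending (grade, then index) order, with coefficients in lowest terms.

first term: 25/12 + 17/24*e2 - 51/16*e3 + 10/9*e23
second term: -25/12 + 17/24*e2 - 51/16*e3 + 10/9*e23
Answer: 25/6


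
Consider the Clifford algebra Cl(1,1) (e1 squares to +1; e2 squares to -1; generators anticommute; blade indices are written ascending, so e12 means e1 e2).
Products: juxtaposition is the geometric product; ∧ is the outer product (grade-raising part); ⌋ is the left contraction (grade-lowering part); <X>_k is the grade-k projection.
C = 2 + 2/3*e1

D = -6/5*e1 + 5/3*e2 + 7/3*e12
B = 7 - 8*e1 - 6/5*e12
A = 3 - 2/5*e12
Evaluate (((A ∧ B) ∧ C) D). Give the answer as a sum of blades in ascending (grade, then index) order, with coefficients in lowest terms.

step 1: 21 - 24*e1 - 32/5*e12
step 2: 42 - 34*e1 - 64/5*e12
step 3: 164/15 - 436/15*e1 - 1852/75*e2 + 124/3*e12
Answer: 164/15 - 436/15*e1 - 1852/75*e2 + 124/3*e12


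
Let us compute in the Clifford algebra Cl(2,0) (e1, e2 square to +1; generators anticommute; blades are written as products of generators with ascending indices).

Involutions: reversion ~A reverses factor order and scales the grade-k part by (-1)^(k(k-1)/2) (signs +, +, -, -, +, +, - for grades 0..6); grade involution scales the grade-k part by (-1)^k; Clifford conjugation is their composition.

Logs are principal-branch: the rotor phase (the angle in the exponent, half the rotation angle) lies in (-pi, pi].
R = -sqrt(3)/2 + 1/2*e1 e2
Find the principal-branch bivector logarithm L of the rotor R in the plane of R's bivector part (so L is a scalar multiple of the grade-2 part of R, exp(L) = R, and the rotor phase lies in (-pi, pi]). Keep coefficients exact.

The scalar part of R is -sqrt(3)/2, which fixes the principal-branch rotor phase; the unit plane is then the bivector part divided by the sine of that phase, and L is that plane scaled by the phase.
Concretely: cos(phase) = -sqrt(3)/2 gives phase = ±5*pi/6, and since phase/sin(phase) is even the sign is immaterial: L = (phase/sin(phase)) * <R>_2 = (5*pi/3) * <R>_2.
Answer: 5*pi/6*e1 e2


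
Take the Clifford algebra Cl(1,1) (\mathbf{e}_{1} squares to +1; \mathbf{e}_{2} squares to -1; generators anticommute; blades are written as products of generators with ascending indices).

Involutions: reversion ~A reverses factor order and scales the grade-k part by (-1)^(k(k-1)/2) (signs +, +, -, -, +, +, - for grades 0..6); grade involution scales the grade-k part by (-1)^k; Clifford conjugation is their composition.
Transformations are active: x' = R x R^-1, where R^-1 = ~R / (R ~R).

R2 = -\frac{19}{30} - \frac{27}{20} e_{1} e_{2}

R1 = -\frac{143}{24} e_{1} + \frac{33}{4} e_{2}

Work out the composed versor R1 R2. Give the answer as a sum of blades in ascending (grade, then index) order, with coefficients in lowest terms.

Distribute over the terms of R1 (each basis-blade product reordered to ascending indices, repeated generators contracted through their squares):
(-\frac{143}{24} e_{1}) R2 = \frac{2717}{720} e_{1} + \frac{1287}{160} e_{2}
(\frac{33}{4} e_{2}) R2 = -\frac{891}{80} e_{1} - \frac{209}{40} e_{2}
Summing the partial products and collecting blades:
Answer: -\frac{2651}{360} e_{1} + \frac{451}{160} e_{2}


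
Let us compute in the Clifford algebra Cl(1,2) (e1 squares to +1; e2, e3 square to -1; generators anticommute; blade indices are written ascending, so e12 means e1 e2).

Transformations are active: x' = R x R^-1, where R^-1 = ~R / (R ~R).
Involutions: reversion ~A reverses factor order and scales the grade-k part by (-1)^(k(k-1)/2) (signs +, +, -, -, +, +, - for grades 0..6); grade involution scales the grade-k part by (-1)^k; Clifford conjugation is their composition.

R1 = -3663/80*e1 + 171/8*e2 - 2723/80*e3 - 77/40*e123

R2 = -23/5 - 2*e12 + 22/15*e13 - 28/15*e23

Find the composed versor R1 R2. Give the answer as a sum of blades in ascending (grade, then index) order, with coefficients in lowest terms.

Distribute over the terms of R1 (each basis-blade product reordered to ascending indices, repeated generators contracted through their squares):
(-3663/80*e1) R2 = 84249/400*e1 + 3663/40*e2 - 13431/200*e3 + 8547/100*e123
(171/8*e2) R2 = -171/4*e1 - 3933/40*e2 + 399/10*e3 - 627/20*e123
(-2723/80*e3) R2 = -29953/600*e1 + 19061/300*e2 + 62629/400*e3 + 2723/40*e123
(-77/40*e123) R2 = -539/150*e1 + 847/300*e2 + 77/20*e3 + 1771/200*e123
Summing the partial products and collecting blades:
Answer: 45743/400*e1 + 5961/100*e2 + 53267/400*e3 + 2621/20*e123


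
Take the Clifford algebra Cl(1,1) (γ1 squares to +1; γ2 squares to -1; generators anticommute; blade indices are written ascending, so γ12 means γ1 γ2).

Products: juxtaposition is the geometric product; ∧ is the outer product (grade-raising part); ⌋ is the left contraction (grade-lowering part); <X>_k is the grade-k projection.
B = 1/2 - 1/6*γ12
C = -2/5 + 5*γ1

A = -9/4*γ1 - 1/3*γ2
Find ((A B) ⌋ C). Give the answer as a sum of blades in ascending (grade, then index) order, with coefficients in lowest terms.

step 1: -77/72*γ1 + 5/24*γ2
step 2: -385/72
Answer: -385/72


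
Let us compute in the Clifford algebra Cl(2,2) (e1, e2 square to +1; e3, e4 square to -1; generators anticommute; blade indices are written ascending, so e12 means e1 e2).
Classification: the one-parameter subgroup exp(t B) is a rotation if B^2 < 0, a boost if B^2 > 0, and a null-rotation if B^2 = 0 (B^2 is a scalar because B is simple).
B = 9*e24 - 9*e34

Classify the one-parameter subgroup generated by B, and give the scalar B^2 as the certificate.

B^2 term by term: the squares give (9)^2*(e24)^2 + (-9)^2*(e34)^2 = 81*(+1) + 81*(-1) = 0 (each basis 2-blade squares to minus the product of its generators' squares); cross terms between blades sharing an index anticommute and cancel. So B^2 = 0.
Answer: null-rotation, certificate B^2 = 0. One invariant decides it: the square 0 survives every conjugation, and its sign is exactly the classification.


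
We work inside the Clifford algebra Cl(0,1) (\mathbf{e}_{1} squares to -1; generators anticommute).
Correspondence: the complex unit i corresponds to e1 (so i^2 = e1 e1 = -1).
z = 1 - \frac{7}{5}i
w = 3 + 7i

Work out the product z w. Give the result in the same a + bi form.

In blades: z = 1 - \frac{7}{5} e_{1}, w = 3 + 7 e_{1}.
Distribute z over w term by term (generator squares from the signature, products reordered to ascending indices): (1)*w = 3 + 7 e_{1}; (-\frac{7}{5} e_{1})*w = \frac{49}{5} - \frac{21}{5} e_{1}.
Sum: \frac{64}{5} + \frac{14}{5} e_{1}; translating back through the correspondence:
Answer: \frac{64}{5} + \frac{14}{5}i


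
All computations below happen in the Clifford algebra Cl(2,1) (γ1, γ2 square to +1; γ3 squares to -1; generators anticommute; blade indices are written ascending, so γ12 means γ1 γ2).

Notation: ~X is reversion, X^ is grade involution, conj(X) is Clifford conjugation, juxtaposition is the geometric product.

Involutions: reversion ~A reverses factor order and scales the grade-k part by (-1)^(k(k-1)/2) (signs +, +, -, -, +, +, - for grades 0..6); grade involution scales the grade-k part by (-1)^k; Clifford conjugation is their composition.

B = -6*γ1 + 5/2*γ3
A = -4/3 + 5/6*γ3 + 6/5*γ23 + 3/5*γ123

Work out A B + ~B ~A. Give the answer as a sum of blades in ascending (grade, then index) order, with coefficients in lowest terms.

first term: -25/12 + 8*γ1 - 3*γ2 - 10/3*γ3 - 3/2*γ12 + 5*γ13 - 18/5*γ23 - 36/5*γ123
second term: -25/12 + 8*γ1 - 3*γ2 - 10/3*γ3 + 3/2*γ12 - 5*γ13 + 18/5*γ23 + 36/5*γ123
Answer: -25/6 + 16*γ1 - 6*γ2 - 20/3*γ3


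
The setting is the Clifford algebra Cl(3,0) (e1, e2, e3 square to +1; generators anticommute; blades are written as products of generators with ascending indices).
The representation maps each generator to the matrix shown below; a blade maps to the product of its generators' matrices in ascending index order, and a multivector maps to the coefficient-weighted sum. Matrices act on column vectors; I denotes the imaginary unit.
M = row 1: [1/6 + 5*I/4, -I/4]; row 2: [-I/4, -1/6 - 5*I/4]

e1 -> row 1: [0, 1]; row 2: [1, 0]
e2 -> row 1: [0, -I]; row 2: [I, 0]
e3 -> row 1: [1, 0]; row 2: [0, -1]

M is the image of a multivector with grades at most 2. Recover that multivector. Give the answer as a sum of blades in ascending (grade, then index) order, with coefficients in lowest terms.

Method: 1, rho(e1), rho(e2), rho(e3) form a trace-orthogonal basis of the 2x2 complex matrices (tr(X Y) = 2 if X = Y, else 0), so M = m0*1 + m1*rho(e1) + m2*rho(e2) + m3*rho(e3) with m0 = tr(M)/2 = 0, m1 = tr(M rho(e1))/2 = -I/4, m2 = tr(M rho(e2))/2 = 0, m3 = tr(M rho(e3))/2 = 1/6 + 5*I/4.
Multiplying table entries, the bivector images are rho(e1 e2) = I*rho(e3), rho(e1 e3) = -I*rho(e2), rho(e2 e3) = I*rho(e1); with real blade coefficients the real parts of m0..m3 are the coefficients of 1, e1, e2, e3 and the imaginary parts give the bivectors (e2 e3: Im m1, e1 e3: -Im m2, e1 e2: Im m3).
Answer: 1/6*e3 + 5/4*e1 e2 - 1/4*e2 e3


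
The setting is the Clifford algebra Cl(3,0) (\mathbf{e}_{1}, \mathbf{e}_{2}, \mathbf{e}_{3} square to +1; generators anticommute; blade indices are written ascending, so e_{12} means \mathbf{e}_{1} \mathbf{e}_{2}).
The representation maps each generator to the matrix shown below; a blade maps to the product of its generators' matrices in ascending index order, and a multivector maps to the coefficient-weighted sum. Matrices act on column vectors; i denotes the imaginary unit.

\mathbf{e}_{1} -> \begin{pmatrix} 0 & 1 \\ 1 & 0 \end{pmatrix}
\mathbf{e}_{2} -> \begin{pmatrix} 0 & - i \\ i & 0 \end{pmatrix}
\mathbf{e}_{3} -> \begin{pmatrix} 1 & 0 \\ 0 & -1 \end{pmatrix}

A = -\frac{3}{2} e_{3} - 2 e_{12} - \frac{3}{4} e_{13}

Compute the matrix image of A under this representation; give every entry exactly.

Bivector images (products of the table entries): rho(e_{12}) = rho(\mathbf{e}_{1})rho(\mathbf{e}_{2}) = \begin{pmatrix} i & 0 \\ 0 & - i \end{pmatrix}; rho(e_{13}) = rho(\mathbf{e}_{1})rho(\mathbf{e}_{3}) = \begin{pmatrix} 0 & -1 \\ 1 & 0 \end{pmatrix}.
M = (-\frac{3}{2})*rho(e_{3}) + (-2)*rho(e_{12}) + (-\frac{3}{4})*rho(e_{13}), summed entrywise:
Answer: \begin{pmatrix} - \frac{3}{2} - 2 i & \frac{3}{4} \\ - \frac{3}{4} & \frac{3}{2} + 2 i \end{pmatrix}


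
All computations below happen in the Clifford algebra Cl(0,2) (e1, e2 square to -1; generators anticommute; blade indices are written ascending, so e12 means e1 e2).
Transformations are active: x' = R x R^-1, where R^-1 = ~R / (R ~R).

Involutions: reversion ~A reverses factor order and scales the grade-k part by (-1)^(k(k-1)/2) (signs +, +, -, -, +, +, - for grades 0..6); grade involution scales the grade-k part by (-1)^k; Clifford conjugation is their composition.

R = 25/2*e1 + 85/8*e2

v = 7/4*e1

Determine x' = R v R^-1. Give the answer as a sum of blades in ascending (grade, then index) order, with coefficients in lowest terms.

~R = 25/2*e1 + 85/8*e2, and R ~R = -17225/64, so R^-1 = ~R / (-17225/64).
R v = -175/8 - 595/32*e12
Answer: 777/2756*e1 + 1190/689*e2


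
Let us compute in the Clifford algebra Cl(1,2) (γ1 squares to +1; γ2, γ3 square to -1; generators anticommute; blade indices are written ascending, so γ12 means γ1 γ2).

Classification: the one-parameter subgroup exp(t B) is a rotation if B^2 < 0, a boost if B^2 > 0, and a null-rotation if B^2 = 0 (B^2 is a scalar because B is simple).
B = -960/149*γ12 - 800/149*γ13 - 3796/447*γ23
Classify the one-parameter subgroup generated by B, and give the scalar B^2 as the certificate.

B^2 term by term: the squares give (-960/149)^2*(γ12)^2 + (-800/149)^2*(γ13)^2 + (-3796/447)^2*(γ23)^2 = 921600/22201*(+1) + 640000/22201*(+1) + 14409616/199809*(-1) = -16/9 (each basis 2-blade squares to minus the product of its generators' squares); cross terms between blades sharing an index anticommute and cancel. So B^2 = -16/9.
Answer: rotation, certificate B^2 = -16/9. Key observation: B^2 = -16/9 is a conjugation invariant, so its sign decides the class regardless of the surface form of B.


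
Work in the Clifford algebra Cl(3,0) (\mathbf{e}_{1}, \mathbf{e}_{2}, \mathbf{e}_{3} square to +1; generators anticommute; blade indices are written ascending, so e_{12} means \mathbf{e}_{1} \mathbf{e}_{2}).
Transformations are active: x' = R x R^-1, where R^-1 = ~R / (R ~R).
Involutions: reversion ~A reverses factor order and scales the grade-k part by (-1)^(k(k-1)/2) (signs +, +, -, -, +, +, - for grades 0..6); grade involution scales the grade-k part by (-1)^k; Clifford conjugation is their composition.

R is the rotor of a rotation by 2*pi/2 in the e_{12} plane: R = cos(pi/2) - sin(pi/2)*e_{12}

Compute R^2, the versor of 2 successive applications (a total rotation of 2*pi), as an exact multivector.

Rotor phase runs at HALF the rotation angle; powers of one rotor simply add phase, so after 2 steps in e_{12} the phase is 2*pi/2 = \pi and R^2 = cos(\pi) - sin(\pi)*e_{12}.
cos(\pi) = -1 and sin(\pi) = 0, so R^2 = -1. The total rotation 2*pi is 1 full turn, so every vector returns to itself, yet the rotor is -1, on the OTHER sheet of the double cover (an odd number of 2*pi turns).
Answer: -1


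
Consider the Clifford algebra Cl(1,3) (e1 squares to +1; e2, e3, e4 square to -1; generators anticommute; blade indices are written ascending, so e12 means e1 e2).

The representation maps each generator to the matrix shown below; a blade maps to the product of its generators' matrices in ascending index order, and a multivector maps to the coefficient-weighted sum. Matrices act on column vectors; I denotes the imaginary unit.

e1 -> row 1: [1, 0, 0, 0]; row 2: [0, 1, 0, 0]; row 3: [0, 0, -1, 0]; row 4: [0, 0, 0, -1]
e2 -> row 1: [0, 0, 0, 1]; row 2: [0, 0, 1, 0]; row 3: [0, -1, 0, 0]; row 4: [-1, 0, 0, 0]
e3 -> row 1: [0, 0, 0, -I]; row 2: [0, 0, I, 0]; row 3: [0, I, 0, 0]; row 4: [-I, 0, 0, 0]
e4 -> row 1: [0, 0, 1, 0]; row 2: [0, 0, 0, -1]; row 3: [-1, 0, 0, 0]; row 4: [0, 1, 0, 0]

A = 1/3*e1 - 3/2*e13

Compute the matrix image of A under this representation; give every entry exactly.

Bivector images (products of the table entries): rho(e13) = rho(e1)rho(e3) = row 1: [0, 0, 0, -I]; row 2: [0, 0, I, 0]; row 3: [0, -I, 0, 0]; row 4: [I, 0, 0, 0].
M = (1/3)*rho(e1) + (-3/2)*rho(e13), summed entrywise:
Answer: row 1: [1/3, 0, 0, 3*I/2]; row 2: [0, 1/3, -3*I/2, 0]; row 3: [0, 3*I/2, -1/3, 0]; row 4: [-3*I/2, 0, 0, -1/3]


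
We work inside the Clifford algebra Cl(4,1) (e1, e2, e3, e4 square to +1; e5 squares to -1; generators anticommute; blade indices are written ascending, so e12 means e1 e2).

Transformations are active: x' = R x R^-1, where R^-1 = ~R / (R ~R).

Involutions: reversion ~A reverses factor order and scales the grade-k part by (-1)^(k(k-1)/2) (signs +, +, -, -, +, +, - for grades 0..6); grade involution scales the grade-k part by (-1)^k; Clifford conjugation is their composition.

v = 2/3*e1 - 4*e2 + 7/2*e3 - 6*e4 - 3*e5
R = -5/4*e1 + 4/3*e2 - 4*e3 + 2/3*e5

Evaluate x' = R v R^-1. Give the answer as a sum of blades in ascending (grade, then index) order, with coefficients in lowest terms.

~R = -5/4*e1 + 4/3*e2 - 4*e3 + 2/3*e5, and R ~R = 907/48, so R^-1 = ~R / (907/48).
R v = -109/6 + 37/9*e12 - 41/24*e13 + 15/2*e14 + 119/36*e15 - 34/3*e23 - 8*e24 - 4/3*e25 + 24*e34 + 29/3*e35 + 4*e45
Answer: 4726/2721*e1 + 3908/2721*e2 + 7603/1814*e3 + 6*e4 + 4675/2721*e5


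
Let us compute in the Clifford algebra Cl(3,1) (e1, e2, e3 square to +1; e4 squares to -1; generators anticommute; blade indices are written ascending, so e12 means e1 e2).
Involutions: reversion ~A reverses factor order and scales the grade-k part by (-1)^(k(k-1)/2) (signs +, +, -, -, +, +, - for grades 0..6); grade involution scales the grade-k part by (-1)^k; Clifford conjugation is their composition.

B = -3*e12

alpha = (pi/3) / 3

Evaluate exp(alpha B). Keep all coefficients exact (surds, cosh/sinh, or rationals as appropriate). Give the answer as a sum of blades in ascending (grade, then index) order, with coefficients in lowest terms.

B^2 = (-3)^2*(e12)^2 = 9*(-1) = -9 (a basis 2-blade squares to minus the product of its generators' squares).
B^2 = -9 — circular case — the even/odd split gives cos and sin: l = 3, alpha*l = pi/3, so exp(alpha B) = cos(pi/3) + (sin(pi/3)/3)*B = 1/2 + (sqrt(3)/6)*B.
Answer: 1/2 - sqrt(3)/2*e12


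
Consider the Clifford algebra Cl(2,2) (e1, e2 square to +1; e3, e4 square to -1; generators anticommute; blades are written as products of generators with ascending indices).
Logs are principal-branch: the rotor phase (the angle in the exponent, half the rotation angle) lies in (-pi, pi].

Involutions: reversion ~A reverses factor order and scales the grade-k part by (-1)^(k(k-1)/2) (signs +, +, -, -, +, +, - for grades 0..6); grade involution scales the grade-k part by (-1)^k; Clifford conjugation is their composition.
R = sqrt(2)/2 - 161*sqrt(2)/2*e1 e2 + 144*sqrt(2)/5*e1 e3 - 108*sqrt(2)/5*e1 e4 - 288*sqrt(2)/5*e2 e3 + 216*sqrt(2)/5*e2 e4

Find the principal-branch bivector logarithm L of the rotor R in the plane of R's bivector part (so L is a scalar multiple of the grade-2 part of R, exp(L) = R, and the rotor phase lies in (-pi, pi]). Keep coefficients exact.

The scalar part of R is sqrt(2)/2, which pins the rotor phase on the principal branch; dividing the bivector part by the sine of that phase recovers the unit plane, and L is the phase times that plane.
Concretely: cos(phase) = sqrt(2)/2 gives phase = ±pi/4, and since phase/sin(phase) is even the sign is immaterial: L = (phase/sin(phase)) * <R>_2 = (sqrt(2)*pi/4) * <R>_2.
Answer: -161*pi/4*e1 e2 + 72*pi/5*e1 e3 - 54*pi/5*e1 e4 - 144*pi/5*e2 e3 + 108*pi/5*e2 e4


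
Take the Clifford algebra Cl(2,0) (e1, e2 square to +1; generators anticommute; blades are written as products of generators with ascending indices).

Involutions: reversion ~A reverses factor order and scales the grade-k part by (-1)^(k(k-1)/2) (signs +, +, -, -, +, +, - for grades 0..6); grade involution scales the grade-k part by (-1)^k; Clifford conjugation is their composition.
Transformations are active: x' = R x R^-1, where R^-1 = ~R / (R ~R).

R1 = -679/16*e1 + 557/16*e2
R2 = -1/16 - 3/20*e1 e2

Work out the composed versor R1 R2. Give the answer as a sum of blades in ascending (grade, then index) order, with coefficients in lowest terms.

Distribute over the terms of R1 (each basis-blade product reordered to ascending indices, repeated generators contracted through their squares):
(-679/16*e1) R2 = 679/256*e1 + 2037/320*e2
(557/16*e2) R2 = 1671/320*e1 - 557/256*e2
Summing the partial products and collecting blades:
Answer: 10079/1280*e1 + 5363/1280*e2


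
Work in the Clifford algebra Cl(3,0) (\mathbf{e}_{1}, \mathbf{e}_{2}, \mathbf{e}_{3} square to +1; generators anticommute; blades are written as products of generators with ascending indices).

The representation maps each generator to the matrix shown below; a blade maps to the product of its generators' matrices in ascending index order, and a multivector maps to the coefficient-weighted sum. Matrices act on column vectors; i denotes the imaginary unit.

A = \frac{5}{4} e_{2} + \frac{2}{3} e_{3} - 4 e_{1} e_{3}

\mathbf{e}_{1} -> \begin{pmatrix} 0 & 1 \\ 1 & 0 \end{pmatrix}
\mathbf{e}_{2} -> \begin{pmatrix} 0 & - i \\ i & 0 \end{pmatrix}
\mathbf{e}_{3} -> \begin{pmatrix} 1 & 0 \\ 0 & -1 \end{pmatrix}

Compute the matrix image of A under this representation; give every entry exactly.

Bivector images (products of the table entries): rho(e_{1} e_{3}) = rho(\mathbf{e}_{1})rho(\mathbf{e}_{3}) = \begin{pmatrix} 0 & -1 \\ 1 & 0 \end{pmatrix}.
M = (\frac{5}{4})*rho(e_{2}) + (\frac{2}{3})*rho(e_{3}) + (-4)*rho(e_{1} e_{3}), summed entrywise:
Answer: \begin{pmatrix} \frac{2}{3} & 4 - \frac{5 i}{4} \\ -4 + \frac{5 i}{4} & - \frac{2}{3} \end{pmatrix}


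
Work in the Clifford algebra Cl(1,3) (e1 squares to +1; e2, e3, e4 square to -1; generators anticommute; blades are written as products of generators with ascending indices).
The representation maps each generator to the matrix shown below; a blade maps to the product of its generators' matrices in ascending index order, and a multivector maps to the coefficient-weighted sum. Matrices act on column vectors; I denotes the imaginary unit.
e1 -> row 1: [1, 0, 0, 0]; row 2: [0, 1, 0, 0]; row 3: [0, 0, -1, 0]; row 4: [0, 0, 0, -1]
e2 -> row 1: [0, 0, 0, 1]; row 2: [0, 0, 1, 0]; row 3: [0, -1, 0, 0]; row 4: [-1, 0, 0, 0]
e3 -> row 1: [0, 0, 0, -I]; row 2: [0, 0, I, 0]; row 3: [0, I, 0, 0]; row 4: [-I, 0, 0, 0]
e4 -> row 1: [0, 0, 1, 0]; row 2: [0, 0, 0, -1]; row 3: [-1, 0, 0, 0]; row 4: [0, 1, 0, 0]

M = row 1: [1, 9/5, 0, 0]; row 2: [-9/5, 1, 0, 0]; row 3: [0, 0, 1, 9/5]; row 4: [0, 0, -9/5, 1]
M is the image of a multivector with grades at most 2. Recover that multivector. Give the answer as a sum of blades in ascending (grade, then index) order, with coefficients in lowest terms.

Method: the blade images are trace-orthogonal — tr(rho(e_A) rho(e_B)^-1) = 4 if A = B and 0 otherwise — and rho(e_A)^-1 = (e_A)^2 * rho(e_A) with (e_A)^2 = +1 or -1, so the coefficient of e_A in the preimage is (e_A)^2 * tr(M rho(e_A))/4.
Nonzero projections over blades of grade <= 2: 1: (1)^2 = +1, tr(M 1) = 4, coefficient 1; e2 e4: (e2 e4)^2 = -1, tr(M rho(e2 e4)) = -36/5, coefficient 9/5. Every other blade of grade <= 2 projects to 0.
Answer: 1 + 9/5*e2 e4


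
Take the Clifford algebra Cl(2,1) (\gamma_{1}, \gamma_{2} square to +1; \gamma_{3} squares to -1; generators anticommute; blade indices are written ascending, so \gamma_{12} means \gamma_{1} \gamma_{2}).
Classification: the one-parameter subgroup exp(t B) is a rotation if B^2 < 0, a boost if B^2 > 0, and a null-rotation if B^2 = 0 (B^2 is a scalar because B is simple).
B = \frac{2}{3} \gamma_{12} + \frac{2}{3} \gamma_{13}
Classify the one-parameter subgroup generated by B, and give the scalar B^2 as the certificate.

B^2 term by term: the squares give (\frac{2}{3})^2*(\gamma_{12})^2 + (\frac{2}{3})^2*(\gamma_{13})^2 = \frac{4}{9}*(-1) + \frac{4}{9}*(+1) = 0 (each basis 2-blade squares to minus the product of its generators' squares); cross terms between blades sharing an index anticommute and cancel. So B^2 = 0.
Answer: null-rotation, certificate B^2 = 0. The invariant at work: B^2 = 0 is unchanged by conjugation, hence its sign classifies the subgroup whatever basis B is written in.


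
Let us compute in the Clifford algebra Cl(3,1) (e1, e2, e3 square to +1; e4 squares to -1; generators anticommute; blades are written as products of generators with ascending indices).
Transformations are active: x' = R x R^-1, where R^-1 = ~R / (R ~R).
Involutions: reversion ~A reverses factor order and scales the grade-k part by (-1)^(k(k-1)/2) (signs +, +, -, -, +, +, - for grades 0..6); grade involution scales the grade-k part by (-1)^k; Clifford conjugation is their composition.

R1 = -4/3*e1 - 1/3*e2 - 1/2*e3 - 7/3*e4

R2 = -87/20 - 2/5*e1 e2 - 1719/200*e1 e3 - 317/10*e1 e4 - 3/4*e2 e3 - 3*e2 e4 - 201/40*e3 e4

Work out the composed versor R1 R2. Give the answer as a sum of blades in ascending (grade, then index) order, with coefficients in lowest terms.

Distribute over the terms of R1 (each basis-blade product reordered to ascending indices, repeated generators contracted through their squares):
(-4/3*e1) R2 = 29/5*e1 + 8/15*e2 + 573/50*e3 + 634/15*e4 + e1 e2 e3 + 4*e1 e2 e4 + 67/10*e1 e3 e4
(-1/3*e2) R2 = -2/15*e1 + 29/20*e2 + 1/4*e3 + e4 - 573/200*e1 e2 e3 - 317/30*e1 e2 e4 + 67/40*e2 e3 e4
(-1/2*e3) R2 = -1719/400*e1 - 3/8*e2 + 87/40*e3 + 201/80*e4 + 1/5*e1 e2 e3 - 317/20*e1 e3 e4 - 3/2*e2 e3 e4
(-7/3*e4) R2 = 2219/30*e1 + 7*e2 + 469/40*e3 + 203/20*e4 + 14/15*e1 e2 e4 + 4011/200*e1 e3 e4 + 7/4*e2 e3 e4
Summing the partial products and collecting blades:
Answer: 90403/1200*e1 + 1033/120*e2 + 2561/100*e3 + 13423/240*e4 - 333/200*e1 e2 e3 - 169/30*e1 e2 e4 + 2181/200*e1 e3 e4 + 77/40*e2 e3 e4


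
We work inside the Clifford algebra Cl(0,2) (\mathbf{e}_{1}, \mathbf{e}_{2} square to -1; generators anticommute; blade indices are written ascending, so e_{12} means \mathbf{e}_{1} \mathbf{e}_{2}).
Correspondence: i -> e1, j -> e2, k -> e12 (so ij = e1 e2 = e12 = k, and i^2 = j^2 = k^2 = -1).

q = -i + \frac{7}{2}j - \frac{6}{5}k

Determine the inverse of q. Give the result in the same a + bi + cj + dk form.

In blades: q = -e_{1} + \frac{7}{2} e_{2} - \frac{6}{5} e_{12}.
With qbar = e_{1} - \frac{7}{2} e_{2} + \frac{6}{5} e_{12} (scalar fixed, mapped units negated), q qbar = \frac{1469}{100} (the sum of squared coefficients), so q^-1 = qbar / (\frac{1469}{100}) = \frac{100}{1469} e_{1} - \frac{350}{1469} e_{2} + \frac{120}{1469} e_{12}; translating back:
Answer: \frac{100}{1469}i - \frac{350}{1469}j + \frac{120}{1469}k


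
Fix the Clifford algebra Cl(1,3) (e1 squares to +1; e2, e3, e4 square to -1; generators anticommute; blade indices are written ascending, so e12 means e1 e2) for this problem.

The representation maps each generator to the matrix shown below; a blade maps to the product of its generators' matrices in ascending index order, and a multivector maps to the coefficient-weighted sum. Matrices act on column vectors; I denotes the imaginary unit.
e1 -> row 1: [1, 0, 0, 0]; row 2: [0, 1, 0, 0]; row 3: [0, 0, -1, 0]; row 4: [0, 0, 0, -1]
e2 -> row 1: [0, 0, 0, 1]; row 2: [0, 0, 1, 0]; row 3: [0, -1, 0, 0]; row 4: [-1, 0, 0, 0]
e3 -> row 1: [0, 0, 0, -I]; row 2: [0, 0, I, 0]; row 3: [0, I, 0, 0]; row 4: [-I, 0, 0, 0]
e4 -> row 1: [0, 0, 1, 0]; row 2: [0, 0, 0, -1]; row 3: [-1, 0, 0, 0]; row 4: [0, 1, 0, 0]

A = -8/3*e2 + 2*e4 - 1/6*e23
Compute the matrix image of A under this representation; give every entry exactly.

Bivector images (products of the table entries): rho(e23) = rho(e2)rho(e3) = row 1: [-I, 0, 0, 0]; row 2: [0, I, 0, 0]; row 3: [0, 0, -I, 0]; row 4: [0, 0, 0, I].
M = (-8/3)*rho(e2) + (2)*rho(e4) + (-1/6)*rho(e23), summed entrywise:
Answer: row 1: [I/6, 0, 2, -8/3]; row 2: [0, -I/6, -8/3, -2]; row 3: [-2, 8/3, I/6, 0]; row 4: [8/3, 2, 0, -I/6]


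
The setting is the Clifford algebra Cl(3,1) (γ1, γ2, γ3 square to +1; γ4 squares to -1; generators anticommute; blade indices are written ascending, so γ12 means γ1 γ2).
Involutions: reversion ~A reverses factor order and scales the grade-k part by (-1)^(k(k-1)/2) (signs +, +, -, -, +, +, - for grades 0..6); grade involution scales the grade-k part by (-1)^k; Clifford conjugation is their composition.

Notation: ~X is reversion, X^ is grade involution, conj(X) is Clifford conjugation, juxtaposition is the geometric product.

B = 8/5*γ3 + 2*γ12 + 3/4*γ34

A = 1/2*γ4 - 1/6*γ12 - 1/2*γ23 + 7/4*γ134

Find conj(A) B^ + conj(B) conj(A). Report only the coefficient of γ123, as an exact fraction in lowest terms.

first term: -1/3 + 21/16*γ1 - 4/5*γ2 - 3/8*γ3 - γ13 + 14/5*γ14 + 3/8*γ24 - 4/5*γ34 - 4/15*γ123 - γ124 + 7/2*γ234 + 1/8*γ1234
second term: 1/3 - 21/16*γ1 + 4/5*γ2 - 3/8*γ3 - γ13 + 14/5*γ14 + 3/8*γ24 + 4/5*γ34 - 4/15*γ123 + γ124 + 7/2*γ234 - 1/8*γ1234
Answer: -8/15


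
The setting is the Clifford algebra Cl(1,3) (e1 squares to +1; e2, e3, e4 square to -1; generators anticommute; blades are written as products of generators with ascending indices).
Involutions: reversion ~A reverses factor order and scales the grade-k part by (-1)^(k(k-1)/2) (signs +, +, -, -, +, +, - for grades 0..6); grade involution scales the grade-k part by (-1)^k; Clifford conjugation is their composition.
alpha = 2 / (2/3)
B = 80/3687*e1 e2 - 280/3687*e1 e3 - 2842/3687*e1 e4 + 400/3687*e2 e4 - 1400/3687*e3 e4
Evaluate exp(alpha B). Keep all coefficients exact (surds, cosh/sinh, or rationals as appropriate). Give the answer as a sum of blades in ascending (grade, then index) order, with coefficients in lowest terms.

B^2 term by term: the squares give (80/3687)^2*(e1 e2)^2 + (-280/3687)^2*(e1 e3)^2 + (-2842/3687)^2*(e1 e4)^2 + (400/3687)^2*(e2 e4)^2 + (-1400/3687)^2*(e3 e4)^2 = 6400/13593969*(+1) + 78400/13593969*(+1) + 8076964/13593969*(+1) + 160000/13593969*(-1) + 1960000/13593969*(-1) = 4/9 (each basis 2-blade squares to minus the product of its generators' squares); cross terms between blades sharing an index anticommute and cancel; the commuting (index-disjoint) pairs give grade-4 terms 2*c*c'*(blade product), which cancel blade by blade — e1 e2 e3 e4: -224000/13593969 + 224000/13593969 = 0 — confirming B is simple. So B^2 = 4/9.
B^2 = 4/9 — a positive square means the series sums to a boost: l = 2/3, alpha*l = 2, so exp(alpha B) = cosh(2) + (sinh(2)/(2/3))*B = cosh(2) + (3*sinh(2)/2)*B.
Answer: cosh(2) + 40*sinh(2)/1229*e1 e2 - 140*sinh(2)/1229*e1 e3 - 1421*sinh(2)/1229*e1 e4 + 200*sinh(2)/1229*e2 e4 - 700*sinh(2)/1229*e3 e4


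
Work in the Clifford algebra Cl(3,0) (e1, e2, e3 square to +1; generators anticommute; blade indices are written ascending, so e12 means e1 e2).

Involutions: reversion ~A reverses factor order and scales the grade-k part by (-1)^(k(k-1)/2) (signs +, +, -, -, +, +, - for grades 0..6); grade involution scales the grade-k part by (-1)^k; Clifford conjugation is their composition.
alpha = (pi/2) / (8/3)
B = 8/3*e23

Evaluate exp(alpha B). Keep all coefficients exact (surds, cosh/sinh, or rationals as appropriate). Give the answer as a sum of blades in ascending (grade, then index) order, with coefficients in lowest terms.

B^2 = (8/3)^2*(e23)^2 = 64/9*(-1) = -64/9 (a basis 2-blade squares to minus the product of its generators' squares).
B^2 = -64/9 — the series telescopes trigonometrically here: l = 8/3, alpha*l = pi/2, so exp(alpha B) = cos(pi/2) + (sin(pi/2)/(8/3))*B = 0 + (3/8)*B.
Answer: e23


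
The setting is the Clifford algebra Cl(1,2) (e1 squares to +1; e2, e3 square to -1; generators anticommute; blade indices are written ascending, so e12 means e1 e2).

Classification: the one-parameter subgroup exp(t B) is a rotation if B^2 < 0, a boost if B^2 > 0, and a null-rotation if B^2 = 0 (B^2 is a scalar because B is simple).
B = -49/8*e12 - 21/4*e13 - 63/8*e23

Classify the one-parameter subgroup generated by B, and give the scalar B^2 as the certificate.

B^2 term by term: the squares give (-49/8)^2*(e12)^2 + (-21/4)^2*(e13)^2 + (-63/8)^2*(e23)^2 = 2401/64*(+1) + 441/16*(+1) + 3969/64*(-1) = 49/16 (each basis 2-blade squares to minus the product of its generators' squares); cross terms between blades sharing an index anticommute and cancel. So B^2 = 49/16.
Answer: boost, certificate B^2 = 49/16. The class reads off the invariant scalar 49/16 directly.


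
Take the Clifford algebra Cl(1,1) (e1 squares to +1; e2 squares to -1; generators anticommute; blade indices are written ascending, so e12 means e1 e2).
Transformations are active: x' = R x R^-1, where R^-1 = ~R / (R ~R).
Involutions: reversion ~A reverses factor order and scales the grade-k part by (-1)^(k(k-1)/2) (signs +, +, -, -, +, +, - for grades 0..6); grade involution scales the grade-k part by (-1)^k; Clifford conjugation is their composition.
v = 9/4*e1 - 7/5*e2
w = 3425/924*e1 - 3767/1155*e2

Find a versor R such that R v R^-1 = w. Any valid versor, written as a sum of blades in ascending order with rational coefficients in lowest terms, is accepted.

Since q(v) = q(w) = 1241/400, the sum R = v + w = 1376/231*e1 - 5384/1155*e2 does the job whenever invertible.
Answer: 1376/231*e1 - 5384/1155*e2


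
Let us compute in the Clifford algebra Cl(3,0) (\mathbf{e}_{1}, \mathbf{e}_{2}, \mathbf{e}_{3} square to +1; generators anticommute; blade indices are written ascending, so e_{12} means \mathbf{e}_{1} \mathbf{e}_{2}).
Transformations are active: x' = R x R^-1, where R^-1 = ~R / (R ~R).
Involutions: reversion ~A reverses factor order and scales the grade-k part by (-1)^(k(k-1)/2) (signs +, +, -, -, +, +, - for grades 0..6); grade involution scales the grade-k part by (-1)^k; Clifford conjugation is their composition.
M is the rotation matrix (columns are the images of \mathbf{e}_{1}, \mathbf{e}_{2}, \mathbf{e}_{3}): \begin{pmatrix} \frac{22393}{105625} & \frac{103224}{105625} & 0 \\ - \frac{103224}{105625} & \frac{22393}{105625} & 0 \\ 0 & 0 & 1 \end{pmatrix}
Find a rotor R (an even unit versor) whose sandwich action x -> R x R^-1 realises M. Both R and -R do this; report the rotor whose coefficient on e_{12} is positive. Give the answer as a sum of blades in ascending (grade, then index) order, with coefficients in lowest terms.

Method: write R = a + b12*e_{12} + b13*e_{13} + b23*e_{23} with a^2 + b12^2 + b13^2 + b23^2 = 1 (so R^-1 = ~R). Expanding the columns R e_j ~R gives tr M = 4a^2 - 1 and, from the antisymmetric part, M21 - M12 = -4a*b12, M13 - M31 = 4a*b13, M32 - M23 = -4a*b23.
Here tr M = \frac{150411}{105625}, so a^2 = (1 + tr M)/4 = \frac{64009}{105625} and a = ±\frac{253}{325}. Taking a = \frac{253}{325}: M21 - M12 = -\frac{206448}{105625}, M13 - M31 = 0, M32 - M23 = 0, giving b12 = \frac{204}{325}, b13 = 0, b23 = 0, i.e. R = \frac{253}{325} + \frac{204}{325} e_{12}.
Its e_{12} coefficient is already positive.
Answer: \frac{253}{325} + \frac{204}{325} e_{12}. Why the constraint matters: R and -R act identically through the sandwich — M has trace \frac{150411}{105625} either way — so only the sign condition on e_{12} picks one of the two preimages.


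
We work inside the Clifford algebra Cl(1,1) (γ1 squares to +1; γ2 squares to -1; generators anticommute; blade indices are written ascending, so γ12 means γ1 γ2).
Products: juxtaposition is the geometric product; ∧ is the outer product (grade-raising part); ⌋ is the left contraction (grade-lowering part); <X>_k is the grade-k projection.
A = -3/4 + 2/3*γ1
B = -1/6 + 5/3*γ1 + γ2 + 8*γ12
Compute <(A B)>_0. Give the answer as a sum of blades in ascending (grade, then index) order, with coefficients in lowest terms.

step 1: 89/72 - 49/36*γ1 + 55/12*γ2 - 16/3*γ12
step 2: 89/72
Answer: 89/72
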